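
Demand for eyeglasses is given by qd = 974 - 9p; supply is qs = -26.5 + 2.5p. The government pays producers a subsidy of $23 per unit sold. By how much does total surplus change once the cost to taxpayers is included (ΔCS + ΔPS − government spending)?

Net change in total surplus = -$517.5

Pre-subsidy: 974 - 9p = -26.5 + 2.5p gives p* = 87, q* = 191.
With the subsidy, sellers receive ps = pb + 23 for each unit, where pb is the price buyers pay.
Supply in terms of pb becomes qs = -26.5 + 2.5(pb + 23) = 31 + 2.5pb. Setting this equal to demand: 974 - 9pb = 31 + 2.5pb, so pb = 82.
Sellers receive ps = 82 + 23 = 105; q' = 974 − 9·82 = 236.
ΔCS = ½(191 + 236)(87 − 82) = 1067.5; ΔPS = ½(191 + 236)(105 − 87) = 3843.
Government spending = 23 × 236 = 5428.
Net change = 1067.5 + 3843 − 5428 = -517.5. The loss equals the DWL triangle ½·23·45.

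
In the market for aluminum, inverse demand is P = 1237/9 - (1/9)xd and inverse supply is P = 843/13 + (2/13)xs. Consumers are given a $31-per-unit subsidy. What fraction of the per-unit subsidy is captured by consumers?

Pre-subsidy: 1237/9 - (1/9)x = 843/13 + (2/13)x gives x* = 274 and P* = 107.
With the rebate, buyers effectively pay Pb = Ps − 31, where Ps is the price sellers receive.
On the curves, Pb = 1237/9 - (1/9)x and Ps = 843/13 + (2/13)x; the wedge Ps − Pb = 31 gives 843/13 + (2/13)x − (1237/9 - (1/9)x) = 31, so x' = 391.
Then Pb = 1237/9 − (1/9)·391 = 94 and Ps = 843/13 + (2/13)·391 = 125.
Buyers' price falls by P* − Pb = 107 − 94 = 13; sellers' price rises by Ps − P* = 125 − 107 = 18.
So consumers capture 13/31 = 13/31 of each unit of subsidy.

Consumer share = 13/31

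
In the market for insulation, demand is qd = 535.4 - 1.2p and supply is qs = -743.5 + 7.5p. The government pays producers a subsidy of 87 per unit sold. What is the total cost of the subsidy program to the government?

Government cost = 39063

Pre-subsidy: 535.4 - 1.2p = -743.5 + 7.5p gives p* = 147, q* = 359.
With the subsidy, sellers receive ps = pb + 87 for each unit, where pb is the price buyers pay.
Supply in terms of pb becomes qs = -743.5 + 7.5(pb + 87) = -91 + 7.5pb. Setting this equal to demand: 535.4 - 1.2pb = -91 + 7.5pb, so pb = 72.
Sellers receive ps = 72 + 87 = 159; q' = 535.4 − 1.2·72 = 449.
Government outlay = subsidy × quantity = 87 × 449 = 39063.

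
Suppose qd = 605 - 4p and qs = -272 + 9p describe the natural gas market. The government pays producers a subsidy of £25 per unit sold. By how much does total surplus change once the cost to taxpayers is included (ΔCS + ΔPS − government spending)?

Net change in total surplus = -11250/13

Pre-subsidy: 605 - 4p = -272 + 9p gives p* = 877/13, q* = 4357/13.
With the subsidy, sellers receive ps = pb + 25 for each unit, where pb is the price buyers pay.
Supply in terms of pb becomes qs = -272 + 9(pb + 25) = -47 + 9pb. Setting this equal to demand: 605 - 4pb = -47 + 9pb, so pb = 652/13.
Sellers receive ps = 652/13 + 25 = 977/13; q' = 605 − 4·(652/13) = 5257/13.
ΔCS = ½(4357/13 + 5257/13)(877/13 − 652/13) = 1081575/169; ΔPS = ½(4357/13 + 5257/13)(977/13 − 877/13) = 480700/169.
Government spending = 25 × 5257/13 = 131425/13.
Net change = 1081575/169 + 480700/169 − 131425/13 = -11250/13. The loss equals the DWL triangle ½·25·900/13.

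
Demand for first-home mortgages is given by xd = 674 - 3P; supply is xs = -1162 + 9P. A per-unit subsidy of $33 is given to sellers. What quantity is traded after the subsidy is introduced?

Pre-subsidy: 674 - 3P = -1162 + 9P gives P* = 153, x* = 215.
With the subsidy, sellers receive Ps = Pb + 33 for each unit, where Pb is the price buyers pay.
Supply in terms of Pb becomes xs = -1162 + 9(Pb + 33) = -865 + 9Pb. Setting this equal to demand: 674 - 3Pb = -865 + 9Pb, so Pb = 128.25.
Sellers receive Ps = 128.25 + 33 = 161.25; x' = 674 − 3·128.25 = 289.25.

x' = 289.25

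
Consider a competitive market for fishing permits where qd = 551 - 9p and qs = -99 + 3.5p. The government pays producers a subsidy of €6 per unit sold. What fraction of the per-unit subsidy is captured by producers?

Producer share = 0.72

Pre-subsidy: 551 - 9p = -99 + 3.5p gives p* = 52, q* = 83.
With the subsidy, sellers receive ps = pb + 6 for each unit, where pb is the price buyers pay.
Supply in terms of pb becomes qs = -99 + 3.5(pb + 6) = -78 + 3.5pb. Setting this equal to demand: 551 - 9pb = -78 + 3.5pb, so pb = 50.32.
Sellers receive ps = 50.32 + 6 = 56.32; q' = 551 − 9·50.32 = 98.12.
Buyers' price falls by p* − pb = 52 − 50.32 = 1.68; sellers' price rises by ps − p* = 56.32 − 52 = 4.32.
So producers capture 4.32/6 = 0.72 of each unit of subsidy.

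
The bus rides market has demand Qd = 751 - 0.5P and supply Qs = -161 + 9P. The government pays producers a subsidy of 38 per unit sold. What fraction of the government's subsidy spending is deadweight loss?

Pre-subsidy: 751 - 0.5P = -161 + 9P gives P* = 96, Q* = 703.
With the subsidy, sellers receive Ps = Pb + 38 for each unit, where Pb is the price buyers pay.
Supply in terms of Pb becomes Qs = -161 + 9(Pb + 38) = 181 + 9Pb. Setting this equal to demand: 751 - 0.5Pb = 181 + 9Pb, so Pb = 60.
Sellers receive Ps = 60 + 38 = 98; Q' = 751 − 0.5·60 = 721.
ΔCS = ½(703 + 721)(96 − 60) = 25632; ΔPS = ½(703 + 721)(98 − 96) = 1424.
Government spending = 38 × 721 = 27398.
DWL = ½ × 38 × (721 − 703) = 342; fraction = 342 / 27398 = 9/721.

DWL / government spending = 9/721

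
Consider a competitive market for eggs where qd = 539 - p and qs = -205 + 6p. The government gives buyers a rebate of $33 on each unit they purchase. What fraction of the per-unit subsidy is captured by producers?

Pre-subsidy: 539 - p = -205 + 6p gives p* = 744/7, q* = 3029/7.
With the rebate, buyers effectively pay pb = ps − 33, where ps is the price sellers receive.
Demand in terms of ps becomes qd = 539 − 1(ps − 33) = 572 - ps. Setting this equal to supply: 572 - ps = -205 + 6ps, so ps = 111.
Buyers pay pb = 111 − 33 = 78; q' = -205 + 6·111 = 461.
Buyers' price falls by p* − pb = 744/7 − 78 = 198/7; sellers' price rises by ps − p* = 111 − 744/7 = 33/7.
So producers capture (33/7)/33 = 1/7 of each unit of subsidy.

Producer share = 1/7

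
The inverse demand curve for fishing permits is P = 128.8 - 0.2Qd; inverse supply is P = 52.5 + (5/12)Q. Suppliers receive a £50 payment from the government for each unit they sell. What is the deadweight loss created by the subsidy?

Pre-subsidy: 128.8 - 0.2Q = 52.5 + (5/12)Q gives Q* = 4578/37 and P* = 3850/37.
With the subsidy, sellers receive Ps = Pb + 50 for each unit, where Pb is the price buyers pay.
On the curves, Pb = 128.8 - 0.2Q and Ps = 52.5 + (5/12)Q; the wedge Ps − Pb = 50 gives 52.5 + (5/12)Q − (128.8 - 0.2Q) = 50, so Q' = 7578/37.
Then Pb = 128.8 − 0.2·(7578/37) = 3250/37 and Ps = 52.5 + (5/12)·(7578/37) = 5100/37.
The subsidy expands output by 7578/37 − 4578/37 = 3000/37 past the efficient level; on those units the gap between marginal cost and willingness to pay runs from 0 up to 50.
DWL = ½ × 50 × 3000/37 = 75000/37.

Deadweight loss = 75000/37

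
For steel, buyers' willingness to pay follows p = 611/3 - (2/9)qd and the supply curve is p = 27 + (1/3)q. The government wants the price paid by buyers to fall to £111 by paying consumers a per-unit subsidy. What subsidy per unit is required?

Required subsidy s = £55 per unit

At a buyer price of 111, quantity demanded is 916.5 − 4.5·111 = 417.
Sellers supply 417 only when they receive ps = 27 + (1/3)·417 = 166.
s = ps − pb = 166 − 111 = 55.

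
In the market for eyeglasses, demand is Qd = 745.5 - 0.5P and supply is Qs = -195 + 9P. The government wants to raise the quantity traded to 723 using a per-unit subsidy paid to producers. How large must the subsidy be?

Required subsidy s = 57 per unit

At Q = 723, invert demand for the buyer price: Pb = (745.5 − 723)/0.5 = 45; invert supply for the seller price: Ps = (723 − (-195))/9 = 102.
The subsidy must fill the gap: s = Ps − Pb = 102 − 45 = 57.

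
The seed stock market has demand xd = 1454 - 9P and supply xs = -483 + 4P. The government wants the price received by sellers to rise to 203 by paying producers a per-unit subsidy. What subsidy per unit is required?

At a seller price of 203, quantity supplied is -483 + 4·203 = 329.
Buyers absorb 329 only when they pay Pb with 1454 − 9·Pb = 329, i.e. Pb = 125.
s = Ps − Pb = 203 − 125 = 78.

Required subsidy s = 78 per unit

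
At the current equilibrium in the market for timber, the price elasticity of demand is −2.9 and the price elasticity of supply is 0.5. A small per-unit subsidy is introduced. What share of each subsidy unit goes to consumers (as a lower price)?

For a small subsidy around the equilibrium, the benefit split depends on the relative slopes, which at a point are proportional to the elasticities.
Buyer share = εs/(εs + |εd|) = 0.5/(0.5 + 2.9) = 5/34; seller share = |εd|/(εs + |εd|) = 29/34.

Consumer share = 5/34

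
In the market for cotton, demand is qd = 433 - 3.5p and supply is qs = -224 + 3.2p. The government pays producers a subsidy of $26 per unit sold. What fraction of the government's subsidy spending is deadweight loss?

Pre-subsidy: 433 - 3.5p = -224 + 3.2p gives p* = 6570/67, q* = 6016/67.
With the subsidy, sellers receive ps = pb + 26 for each unit, where pb is the price buyers pay.
Supply in terms of pb becomes qs = -224 + 3.2(pb + 26) = -140.8 + 3.2pb. Setting this equal to demand: 433 - 3.5pb = -140.8 + 3.2pb, so pb = 5738/67.
Sellers receive ps = 5738/67 + 26 = 7480/67; q' = 433 − 3.5·(5738/67) = 8928/67.
ΔCS = ½(6016/67 + 8928/67)(6570/67 − 5738/67) = 6216704/4489; ΔPS = ½(6016/67 + 8928/67)(7480/67 − 6570/67) = 6799520/4489.
Government spending = 26 × 8928/67 = 232128/67.
DWL = ½ × 26 × (8928/67 − 6016/67) = 37856/67; fraction = (37856/67) / (232128/67) = 91/558.

DWL / government spending = 91/558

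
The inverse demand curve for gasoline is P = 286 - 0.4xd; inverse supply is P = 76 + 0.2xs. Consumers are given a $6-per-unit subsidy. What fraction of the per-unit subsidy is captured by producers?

Producer share = 1/3

Pre-subsidy: 286 - 0.4x = 76 + 0.2x gives x* = 350 and P* = 146.
With the rebate, buyers effectively pay Pb = Ps − 6, where Ps is the price sellers receive.
On the curves, Pb = 286 - 0.4x and Ps = 76 + 0.2x; the wedge Ps − Pb = 6 gives 76 + 0.2x − (286 - 0.4x) = 6, so x' = 360.
Then Pb = 286 − 0.4·360 = 142 and Ps = 76 + 0.2·360 = 148.
Buyers' price falls by P* − Pb = 146 − 142 = 4; sellers' price rises by Ps − P* = 148 − 146 = 2.
So producers capture 2/6 = 1/3 of each unit of subsidy.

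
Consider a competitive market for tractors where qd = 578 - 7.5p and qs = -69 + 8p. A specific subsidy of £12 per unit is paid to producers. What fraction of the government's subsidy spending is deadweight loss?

DWL / government spending = 720/9653

Pre-subsidy: 578 - 7.5p = -69 + 8p gives p* = 1294/31, q* = 8213/31.
With the subsidy, sellers receive ps = pb + 12 for each unit, where pb is the price buyers pay.
Supply in terms of pb becomes qs = -69 + 8(pb + 12) = 27 + 8pb. Setting this equal to demand: 578 - 7.5pb = 27 + 8pb, so pb = 1102/31.
Sellers receive ps = 1102/31 + 12 = 1474/31; q' = 578 − 7.5·(1102/31) = 9653/31.
ΔCS = ½(8213/31 + 9653/31)(1294/31 − 1102/31) = 1715136/961; ΔPS = ½(8213/31 + 9653/31)(1474/31 − 1294/31) = 1607940/961.
Government spending = 12 × 9653/31 = 115836/31.
DWL = ½ × 12 × (9653/31 − 8213/31) = 8640/31; fraction = (8640/31) / (115836/31) = 720/9653.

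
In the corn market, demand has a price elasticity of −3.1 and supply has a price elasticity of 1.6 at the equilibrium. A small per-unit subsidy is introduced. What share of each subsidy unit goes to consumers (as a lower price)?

Consumer share = 16/47

For a small subsidy around the equilibrium, the benefit split depends on the relative slopes, which at a point are proportional to the elasticities.
Buyer share = εs/(εs + |εd|) = 1.6/(1.6 + 3.1) = 16/47; seller share = |εd|/(εs + |εd|) = 31/47.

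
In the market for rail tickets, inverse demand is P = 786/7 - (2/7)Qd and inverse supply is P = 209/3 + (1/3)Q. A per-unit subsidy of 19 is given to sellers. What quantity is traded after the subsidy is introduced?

Pre-subsidy: 786/7 - (2/7)Q = 209/3 + (1/3)Q gives Q* = 895/13 and P* = 1204/13.
With the subsidy, sellers receive Ps = Pb + 19 for each unit, where Pb is the price buyers pay.
On the curves, Pb = 786/7 - (2/7)Q and Ps = 209/3 + (1/3)Q; the wedge Ps − Pb = 19 gives 209/3 + (1/3)Q − (786/7 - (2/7)Q) = 19, so Q' = 1294/13.
Then Pb = 786/7 − (2/7)·(1294/13) = 1090/13 and Ps = 209/3 + (1/3)·(1294/13) = 1337/13.

Q' = 1294/13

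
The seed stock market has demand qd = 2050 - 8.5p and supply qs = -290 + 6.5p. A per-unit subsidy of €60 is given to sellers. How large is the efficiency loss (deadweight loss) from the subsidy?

Deadweight loss = €6630

Pre-subsidy: 2050 - 8.5p = -290 + 6.5p gives p* = 156, q* = 724.
With the subsidy, sellers receive ps = pb + 60 for each unit, where pb is the price buyers pay.
Supply in terms of pb becomes qs = -290 + 6.5(pb + 60) = 100 + 6.5pb. Setting this equal to demand: 2050 - 8.5pb = 100 + 6.5pb, so pb = 130.
Sellers receive ps = 130 + 60 = 190; q' = 2050 − 8.5·130 = 945.
The subsidy expands output by 945 − 724 = 221 past the efficient level; on those units the gap between marginal cost and willingness to pay runs from 0 up to 60.
DWL = ½ × 60 × 221 = 6630.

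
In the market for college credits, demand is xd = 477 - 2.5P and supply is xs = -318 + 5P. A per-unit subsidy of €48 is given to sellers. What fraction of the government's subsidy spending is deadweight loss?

Pre-subsidy: 477 - 2.5P = -318 + 5P gives P* = 106, x* = 212.
With the subsidy, sellers receive Ps = Pb + 48 for each unit, where Pb is the price buyers pay.
Supply in terms of Pb becomes xs = -318 + 5(Pb + 48) = -78 + 5Pb. Setting this equal to demand: 477 - 2.5Pb = -78 + 5Pb, so Pb = 74.
Sellers receive Ps = 74 + 48 = 122; x' = 477 − 2.5·74 = 292.
ΔCS = ½(212 + 292)(106 − 74) = 8064; ΔPS = ½(212 + 292)(122 − 106) = 4032.
Government spending = 48 × 292 = 14016.
DWL = ½ × 48 × (292 − 212) = 1920; fraction = 1920 / 14016 = 10/73.

DWL / government spending = 10/73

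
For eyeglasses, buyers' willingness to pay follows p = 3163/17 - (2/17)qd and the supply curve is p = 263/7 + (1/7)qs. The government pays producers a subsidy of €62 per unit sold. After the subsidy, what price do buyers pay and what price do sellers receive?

Pre-subsidy: 3163/17 - (2/17)q = 263/7 + (1/7)q gives q* = 570 and p* = 119.
With the subsidy, sellers receive ps = pb + 62 for each unit, where pb is the price buyers pay.
On the curves, pb = 3163/17 - (2/17)q and ps = 263/7 + (1/7)q; the wedge ps − pb = 62 gives 263/7 + (1/7)q − (3163/17 - (2/17)q) = 62, so q' = 808.
Then pb = 3163/17 − (2/17)·808 = 91 and ps = 263/7 + (1/7)·808 = 153.

Buyers pay €91; sellers receive €153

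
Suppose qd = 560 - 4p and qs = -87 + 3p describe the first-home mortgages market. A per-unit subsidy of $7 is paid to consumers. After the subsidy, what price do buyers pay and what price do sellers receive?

Buyers pay 626/7; sellers receive 675/7

Pre-subsidy: 560 - 4p = -87 + 3p gives p* = 647/7, q* = 1332/7.
With the rebate, buyers effectively pay pb = ps − 7, where ps is the price sellers receive.
Demand in terms of ps becomes qd = 560 − 4(ps − 7) = 588 - 4ps. Setting this equal to supply: 588 - 4ps = -87 + 3ps, so ps = 675/7.
Buyers pay pb = 675/7 − 7 = 626/7; q' = -87 + 3·(675/7) = 1416/7.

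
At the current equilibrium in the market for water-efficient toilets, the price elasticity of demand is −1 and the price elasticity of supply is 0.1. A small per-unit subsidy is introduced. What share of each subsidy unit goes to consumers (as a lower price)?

Consumer share = 1/11

For a small subsidy around the equilibrium, the benefit split depends on the relative slopes, which at a point are proportional to the elasticities.
Buyer share = εs/(εs + |εd|) = 0.1/(0.1 + 1) = 1/11; seller share = |εd|/(εs + |εd|) = 10/11.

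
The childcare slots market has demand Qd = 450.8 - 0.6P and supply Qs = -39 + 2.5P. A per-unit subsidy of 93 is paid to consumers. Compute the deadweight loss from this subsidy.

Deadweight loss = 2092.5

Pre-subsidy: 450.8 - 0.6P = -39 + 2.5P gives P* = 158, Q* = 356.
With the rebate, buyers effectively pay Pb = Ps − 93, where Ps is the price sellers receive.
Demand in terms of Ps becomes Qd = 450.8 − 0.6(Ps − 93) = 506.6 - 0.6Ps. Setting this equal to supply: 506.6 - 0.6Ps = -39 + 2.5Ps, so Ps = 176.
Buyers pay Pb = 176 − 93 = 83; Q' = -39 + 2.5·176 = 401.
The subsidy expands output by 401 − 356 = 45 past the efficient level; on those units the gap between marginal cost and willingness to pay runs from 0 up to 93.
DWL = ½ × 93 × 45 = 2092.5.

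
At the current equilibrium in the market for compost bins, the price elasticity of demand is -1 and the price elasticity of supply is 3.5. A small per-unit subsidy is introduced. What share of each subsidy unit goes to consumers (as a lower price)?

Consumer share = 7/9

For a small subsidy around the equilibrium, the benefit split depends on the relative slopes, which at a point are proportional to the elasticities.
Buyer share = εs/(εs + |εd|) = 3.5/(3.5 + 1) = 7/9; seller share = |εd|/(εs + |εd|) = 2/9.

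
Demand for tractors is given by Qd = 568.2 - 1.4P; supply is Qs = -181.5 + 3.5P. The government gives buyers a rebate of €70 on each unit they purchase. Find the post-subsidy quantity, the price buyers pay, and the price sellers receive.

Pre-subsidy: 568.2 - 1.4P = -181.5 + 3.5P gives P* = 153, Q* = 354.
With the rebate, buyers effectively pay Pb = Ps − 70, where Ps is the price sellers receive.
Demand in terms of Ps becomes Qd = 568.2 − 1.4(Ps − 70) = 666.2 - 1.4Ps. Setting this equal to supply: 666.2 - 1.4Ps = -181.5 + 3.5Ps, so Ps = 173.
Buyers pay Pb = 173 − 70 = 103; Q' = -181.5 + 3.5·173 = 424.

Q' = 424; buyers pay €103; sellers receive €173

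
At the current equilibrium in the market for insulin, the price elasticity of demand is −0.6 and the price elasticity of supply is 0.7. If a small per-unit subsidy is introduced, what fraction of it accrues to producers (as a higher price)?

Producer share = 6/13

For a small subsidy around the equilibrium, the benefit split depends on the relative slopes, which at a point are proportional to the elasticities.
Buyer share = εs/(εs + |εd|) = 0.7/(0.7 + 0.6) = 7/13; seller share = |εd|/(εs + |εd|) = 6/13.
So producers capture 6/13 of the subsidy.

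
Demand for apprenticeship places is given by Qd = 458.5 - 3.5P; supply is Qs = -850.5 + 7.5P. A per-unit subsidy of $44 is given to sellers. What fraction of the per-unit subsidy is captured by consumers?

Consumer share = 15/22

Pre-subsidy: 458.5 - 3.5P = -850.5 + 7.5P gives P* = 119, Q* = 42.
With the subsidy, sellers receive Ps = Pb + 44 for each unit, where Pb is the price buyers pay.
Supply in terms of Pb becomes Qs = -850.5 + 7.5(Pb + 44) = -520.5 + 7.5Pb. Setting this equal to demand: 458.5 - 3.5Pb = -520.5 + 7.5Pb, so Pb = 89.
Sellers receive Ps = 89 + 44 = 133; Q' = 458.5 − 3.5·89 = 147.
Buyers' price falls by P* − Pb = 119 − 89 = 30; sellers' price rises by Ps − P* = 133 − 119 = 14.
So consumers capture 30/44 = 15/22 of each unit of subsidy.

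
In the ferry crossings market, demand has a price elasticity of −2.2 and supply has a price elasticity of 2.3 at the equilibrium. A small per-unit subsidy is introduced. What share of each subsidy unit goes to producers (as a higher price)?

Producer share = 22/45

For a small subsidy around the equilibrium, the benefit split depends on the relative slopes, which at a point are proportional to the elasticities.
Buyer share = εs/(εs + |εd|) = 2.3/(2.3 + 2.2) = 23/45; seller share = |εd|/(εs + |εd|) = 22/45.
So producers capture 22/45 of the subsidy.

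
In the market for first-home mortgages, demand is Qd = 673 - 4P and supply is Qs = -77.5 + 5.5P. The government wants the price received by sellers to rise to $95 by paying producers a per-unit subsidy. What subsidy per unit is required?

At a seller price of 95, quantity supplied is -77.5 + 5.5·95 = 445.
Buyers absorb 445 only when they pay Pb with 673 − 4·Pb = 445, i.e. Pb = 57.
s = Ps − Pb = 95 − 57 = 38.

Required subsidy s = $38 per unit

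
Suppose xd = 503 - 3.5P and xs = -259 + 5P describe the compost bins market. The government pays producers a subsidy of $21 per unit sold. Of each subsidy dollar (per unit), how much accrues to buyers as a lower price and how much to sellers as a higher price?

Buyers gain 210/17 per unit; sellers gain 147/17 per unit

Pre-subsidy: 503 - 3.5P = -259 + 5P gives P* = 1524/17, x* = 3217/17.
With the subsidy, sellers receive Ps = Pb + 21 for each unit, where Pb is the price buyers pay.
Supply in terms of Pb becomes xs = -259 + 5(Pb + 21) = -154 + 5Pb. Setting this equal to demand: 503 - 3.5Pb = -154 + 5Pb, so Pb = 1314/17.
Sellers receive Ps = 1314/17 + 21 = 1671/17; x' = 503 − 3.5·(1314/17) = 3952/17.
Buyers' price falls by P* − Pb = 1524/17 − 1314/17 = 210/17; sellers' price rises by Ps − P* = 1671/17 − 1524/17 = 147/17.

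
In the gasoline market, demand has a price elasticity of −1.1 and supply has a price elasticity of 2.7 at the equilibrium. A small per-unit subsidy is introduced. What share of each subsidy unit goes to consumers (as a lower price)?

For a small subsidy around the equilibrium, the benefit split depends on the relative slopes, which at a point are proportional to the elasticities.
Buyer share = εs/(εs + |εd|) = 2.7/(2.7 + 1.1) = 27/38; seller share = |εd|/(εs + |εd|) = 11/38.

Consumer share = 27/38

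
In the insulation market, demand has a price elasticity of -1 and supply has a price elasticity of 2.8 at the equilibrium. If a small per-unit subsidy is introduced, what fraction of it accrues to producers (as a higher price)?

Producer share = 5/19

For a small subsidy around the equilibrium, the benefit split depends on the relative slopes, which at a point are proportional to the elasticities.
Buyer share = εs/(εs + |εd|) = 2.8/(2.8 + 1) = 14/19; seller share = |εd|/(εs + |εd|) = 5/19.
So producers capture 5/19 of the subsidy.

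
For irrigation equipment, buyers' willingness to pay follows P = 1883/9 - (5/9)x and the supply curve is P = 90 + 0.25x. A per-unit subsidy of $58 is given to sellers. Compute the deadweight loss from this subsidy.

Pre-subsidy: 1883/9 - (5/9)x = 90 + 0.25x gives x* = 148 and P* = 127.
With the subsidy, sellers receive Ps = Pb + 58 for each unit, where Pb is the price buyers pay.
On the curves, Pb = 1883/9 - (5/9)x and Ps = 90 + 0.25x; the wedge Ps − Pb = 58 gives 90 + 0.25x − (1883/9 - (5/9)x) = 58, so x' = 220.
Then Pb = 1883/9 − (5/9)·220 = 87 and Ps = 90 + 0.25·220 = 145.
The subsidy expands output by 220 − 148 = 72 past the efficient level; on those units the gap between marginal cost and willingness to pay runs from 0 up to 58.
DWL = ½ × 58 × 72 = 2088.

Deadweight loss = $2088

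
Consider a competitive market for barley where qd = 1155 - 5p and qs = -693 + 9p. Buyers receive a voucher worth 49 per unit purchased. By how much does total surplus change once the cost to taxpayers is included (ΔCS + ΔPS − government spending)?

Net change in total surplus = -3858.75

Pre-subsidy: 1155 - 5p = -693 + 9p gives p* = 132, q* = 495.
With the rebate, buyers effectively pay pb = ps − 49, where ps is the price sellers receive.
Demand in terms of ps becomes qd = 1155 − 5(ps − 49) = 1400 - 5ps. Setting this equal to supply: 1400 - 5ps = -693 + 9ps, so ps = 149.5.
Buyers pay pb = 149.5 − 49 = 100.5; q' = -693 + 9·149.5 = 652.5.
ΔCS = ½(495 + 652.5)(132 − 100.5) = 18073.125; ΔPS = ½(495 + 652.5)(149.5 − 132) = 10040.625.
Government spending = 49 × 652.5 = 31972.5.
Net change = 18073.125 + 10040.625 − 31972.5 = -3858.75. The loss equals the DWL triangle ½·49·157.5.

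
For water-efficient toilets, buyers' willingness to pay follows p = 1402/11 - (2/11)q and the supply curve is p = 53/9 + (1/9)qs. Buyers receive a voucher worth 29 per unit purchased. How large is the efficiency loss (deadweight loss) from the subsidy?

Pre-subsidy: 1402/11 - (2/11)q = 53/9 + (1/9)q gives q* = 415 and p* = 52.
With the rebate, buyers effectively pay pb = ps − 29, where ps is the price sellers receive.
On the curves, pb = 1402/11 - (2/11)q and ps = 53/9 + (1/9)q; the wedge ps − pb = 29 gives 53/9 + (1/9)q − (1402/11 - (2/11)q) = 29, so q' = 514.
Then pb = 1402/11 − (2/11)·514 = 34 and ps = 53/9 + (1/9)·514 = 63.
The subsidy expands output by 514 − 415 = 99 past the efficient level; on those units the gap between marginal cost and willingness to pay runs from 0 up to 29.
DWL = ½ × 29 × 99 = 1435.5.

Deadweight loss = 1435.5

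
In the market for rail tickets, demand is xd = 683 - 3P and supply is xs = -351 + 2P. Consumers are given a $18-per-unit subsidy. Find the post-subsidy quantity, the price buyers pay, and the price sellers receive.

Pre-subsidy: 683 - 3P = -351 + 2P gives P* = 206.8, x* = 62.6.
With the rebate, buyers effectively pay Pb = Ps − 18, where Ps is the price sellers receive.
Demand in terms of Ps becomes xd = 683 − 3(Ps − 18) = 737 - 3Ps. Setting this equal to supply: 737 - 3Ps = -351 + 2Ps, so Ps = 217.6.
Buyers pay Pb = 217.6 − 18 = 199.6; x' = -351 + 2·217.6 = 84.2.

x' = 84.2; buyers pay $199.6; sellers receive $217.6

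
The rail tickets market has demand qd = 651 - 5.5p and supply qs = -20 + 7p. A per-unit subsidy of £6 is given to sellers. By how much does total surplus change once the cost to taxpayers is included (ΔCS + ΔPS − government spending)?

Pre-subsidy: 651 - 5.5p = -20 + 7p gives p* = 53.68, q* = 355.76.
With the subsidy, sellers receive ps = pb + 6 for each unit, where pb is the price buyers pay.
Supply in terms of pb becomes qs = -20 + 7(pb + 6) = 22 + 7pb. Setting this equal to demand: 651 - 5.5pb = 22 + 7pb, so pb = 50.32.
Sellers receive ps = 50.32 + 6 = 56.32; q' = 651 − 5.5·50.32 = 374.24.
ΔCS = ½(355.76 + 374.24)(53.68 − 50.32) = 1226.4; ΔPS = ½(355.76 + 374.24)(56.32 − 53.68) = 963.6.
Government spending = 6 × 374.24 = 2245.44.
Net change = 1226.4 + 963.6 − 2245.44 = -55.44. The loss equals the DWL triangle ½·6·18.48.

Net change in total surplus = -£55.44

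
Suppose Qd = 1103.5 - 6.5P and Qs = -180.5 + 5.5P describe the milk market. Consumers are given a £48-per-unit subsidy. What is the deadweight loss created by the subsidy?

Pre-subsidy: 1103.5 - 6.5P = -180.5 + 5.5P gives P* = 107, Q* = 408.
With the rebate, buyers effectively pay Pb = Ps − 48, where Ps is the price sellers receive.
Demand in terms of Ps becomes Qd = 1103.5 − 6.5(Ps − 48) = 1415.5 - 6.5Ps. Setting this equal to supply: 1415.5 - 6.5Ps = -180.5 + 5.5Ps, so Ps = 133.
Buyers pay Pb = 133 − 48 = 85; Q' = -180.5 + 5.5·133 = 551.
The subsidy expands output by 551 − 408 = 143 past the efficient level; on those units the gap between marginal cost and willingness to pay runs from 0 up to 48.
DWL = ½ × 48 × 143 = 3432.

Deadweight loss = £3432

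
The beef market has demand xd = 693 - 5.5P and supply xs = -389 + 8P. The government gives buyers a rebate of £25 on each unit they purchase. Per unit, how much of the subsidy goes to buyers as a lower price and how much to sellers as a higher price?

Buyers gain 400/27 per unit; sellers gain 275/27 per unit

Pre-subsidy: 693 - 5.5P = -389 + 8P gives P* = 2164/27, x* = 6809/27.
With the rebate, buyers effectively pay Pb = Ps − 25, where Ps is the price sellers receive.
Demand in terms of Ps becomes xd = 693 − 5.5(Ps − 25) = 830.5 - 5.5Ps. Setting this equal to supply: 830.5 - 5.5Ps = -389 + 8Ps, so Ps = 271/3.
Buyers pay Pb = 271/3 − 25 = 196/3; x' = -389 + 8·(271/3) = 1001/3.
Buyers' price falls by P* − Pb = 2164/27 − 196/3 = 400/27; sellers' price rises by Ps − P* = 271/3 − 2164/27 = 275/27.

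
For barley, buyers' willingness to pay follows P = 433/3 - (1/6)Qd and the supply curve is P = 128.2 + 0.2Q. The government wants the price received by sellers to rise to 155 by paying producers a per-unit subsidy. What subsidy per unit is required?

At a seller price of 155, quantity supplied is -641 + 5·155 = 134.
Buyers absorb 134 only when they pay Pb = 433/3 − (1/6)·134 = 122.
s = Ps − Pb = 155 − 122 = 33.

Required subsidy s = 33 per unit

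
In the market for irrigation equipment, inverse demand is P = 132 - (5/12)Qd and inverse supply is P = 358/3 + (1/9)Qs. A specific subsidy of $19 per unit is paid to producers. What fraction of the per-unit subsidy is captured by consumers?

Pre-subsidy: 132 - (5/12)Q = 358/3 + (1/9)Q gives Q* = 24 and P* = 122.
With the subsidy, sellers receive Ps = Pb + 19 for each unit, where Pb is the price buyers pay.
On the curves, Pb = 132 - (5/12)Q and Ps = 358/3 + (1/9)Q; the wedge Ps − Pb = 19 gives 358/3 + (1/9)Q − (132 - (5/12)Q) = 19, so Q' = 60.
Then Pb = 132 − (5/12)·60 = 107 and Ps = 358/3 + (1/9)·60 = 126.
Buyers' price falls by P* − Pb = 122 − 107 = 15; sellers' price rises by Ps − P* = 126 − 122 = 4.
So consumers capture 15/19 = 15/19 of each unit of subsidy.

Consumer share = 15/19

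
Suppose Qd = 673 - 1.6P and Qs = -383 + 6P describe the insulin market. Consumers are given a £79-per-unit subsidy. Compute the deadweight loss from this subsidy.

Pre-subsidy: 673 - 1.6P = -383 + 6P gives P* = 2640/19, Q* = 8563/19.
With the rebate, buyers effectively pay Pb = Ps − 79, where Ps is the price sellers receive.
Demand in terms of Ps becomes Qd = 673 − 1.6(Ps − 79) = 799.4 - 1.6Ps. Setting this equal to supply: 799.4 - 1.6Ps = -383 + 6Ps, so Ps = 2956/19.
Buyers pay Pb = 2956/19 − 79 = 1455/19; Q' = -383 + 6·(2956/19) = 10459/19.
The subsidy expands output by 10459/19 − 8563/19 = 1896/19 past the efficient level; on those units the gap between marginal cost and willingness to pay runs from 0 up to 79.
DWL = ½ × 79 × 1896/19 = 74892/19.

Deadweight loss = 74892/19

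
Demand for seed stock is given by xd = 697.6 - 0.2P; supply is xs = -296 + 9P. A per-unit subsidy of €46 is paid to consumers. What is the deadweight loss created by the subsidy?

Pre-subsidy: 697.6 - 0.2P = -296 + 9P gives P* = 108, x* = 676.
With the rebate, buyers effectively pay Pb = Ps − 46, where Ps is the price sellers receive.
Demand in terms of Ps becomes xd = 697.6 − 0.2(Ps − 46) = 706.8 - 0.2Ps. Setting this equal to supply: 706.8 - 0.2Ps = -296 + 9Ps, so Ps = 109.
Buyers pay Pb = 109 − 46 = 63; x' = -296 + 9·109 = 685.
The subsidy expands output by 685 − 676 = 9 past the efficient level; on those units the gap between marginal cost and willingness to pay runs from 0 up to 46.
DWL = ½ × 46 × 9 = 207.

Deadweight loss = €207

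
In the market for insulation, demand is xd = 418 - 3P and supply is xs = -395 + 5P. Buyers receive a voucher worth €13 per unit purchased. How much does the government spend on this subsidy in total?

Pre-subsidy: 418 - 3P = -395 + 5P gives P* = 101.625, x* = 113.125.
With the rebate, buyers effectively pay Pb = Ps − 13, where Ps is the price sellers receive.
Demand in terms of Ps becomes xd = 418 − 3(Ps − 13) = 457 - 3Ps. Setting this equal to supply: 457 - 3Ps = -395 + 5Ps, so Ps = 106.5.
Buyers pay Pb = 106.5 − 13 = 93.5; x' = -395 + 5·106.5 = 137.5.
Government outlay = subsidy × quantity = 13 × 137.5 = 1787.5.

Government cost = €1787.5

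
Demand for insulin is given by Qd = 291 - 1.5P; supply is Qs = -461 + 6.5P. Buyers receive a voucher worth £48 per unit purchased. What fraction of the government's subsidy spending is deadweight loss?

Pre-subsidy: 291 - 1.5P = -461 + 6.5P gives P* = 94, Q* = 150.
With the rebate, buyers effectively pay Pb = Ps − 48, where Ps is the price sellers receive.
Demand in terms of Ps becomes Qd = 291 − 1.5(Ps − 48) = 363 - 1.5Ps. Setting this equal to supply: 363 - 1.5Ps = -461 + 6.5Ps, so Ps = 103.
Buyers pay Pb = 103 − 48 = 55; Q' = -461 + 6.5·103 = 208.5.
ΔCS = ½(150 + 208.5)(94 − 55) = 6990.75; ΔPS = ½(150 + 208.5)(103 − 94) = 1613.25.
Government spending = 48 × 208.5 = 10008.
DWL = ½ × 48 × (208.5 − 150) = 1404; fraction = 1404 / 10008 = 39/278.

DWL / government spending = 39/278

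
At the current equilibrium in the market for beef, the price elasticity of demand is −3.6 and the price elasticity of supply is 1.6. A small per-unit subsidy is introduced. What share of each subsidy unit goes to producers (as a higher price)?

Producer share = 9/13

For a small subsidy around the equilibrium, the benefit split depends on the relative slopes, which at a point are proportional to the elasticities.
Buyer share = εs/(εs + |εd|) = 1.6/(1.6 + 3.6) = 4/13; seller share = |εd|/(εs + |εd|) = 9/13.
So producers capture 9/13 of the subsidy.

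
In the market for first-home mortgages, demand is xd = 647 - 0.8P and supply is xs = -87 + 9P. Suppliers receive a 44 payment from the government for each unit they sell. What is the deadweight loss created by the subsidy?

Pre-subsidy: 647 - 0.8P = -87 + 9P gives P* = 3670/49, x* = 28767/49.
With the subsidy, sellers receive Ps = Pb + 44 for each unit, where Pb is the price buyers pay.
Supply in terms of Pb becomes xs = -87 + 9(Pb + 44) = 309 + 9Pb. Setting this equal to demand: 647 - 0.8Pb = 309 + 9Pb, so Pb = 1690/49.
Sellers receive Ps = 1690/49 + 44 = 3846/49; x' = 647 − 0.8·(1690/49) = 30351/49.
The subsidy expands output by 30351/49 − 28767/49 = 1584/49 past the efficient level; on those units the gap between marginal cost and willingness to pay runs from 0 up to 44.
DWL = ½ × 44 × 1584/49 = 34848/49.

Deadweight loss = 34848/49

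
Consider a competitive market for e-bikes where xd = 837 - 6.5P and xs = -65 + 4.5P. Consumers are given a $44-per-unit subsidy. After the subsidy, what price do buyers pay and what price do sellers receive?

Buyers pay $64; sellers receive $108

Pre-subsidy: 837 - 6.5P = -65 + 4.5P gives P* = 82, x* = 304.
With the rebate, buyers effectively pay Pb = Ps − 44, where Ps is the price sellers receive.
Demand in terms of Ps becomes xd = 837 − 6.5(Ps − 44) = 1123 - 6.5Ps. Setting this equal to supply: 1123 - 6.5Ps = -65 + 4.5Ps, so Ps = 108.
Buyers pay Pb = 108 − 44 = 64; x' = -65 + 4.5·108 = 421.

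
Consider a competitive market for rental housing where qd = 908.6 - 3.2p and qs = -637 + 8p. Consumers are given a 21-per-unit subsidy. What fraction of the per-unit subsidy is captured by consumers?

Consumer share = 5/7

Pre-subsidy: 908.6 - 3.2p = -637 + 8p gives p* = 138, q* = 467.
With the rebate, buyers effectively pay pb = ps − 21, where ps is the price sellers receive.
Demand in terms of ps becomes qd = 908.6 − 3.2(ps − 21) = 975.8 - 3.2ps. Setting this equal to supply: 975.8 - 3.2ps = -637 + 8ps, so ps = 144.
Buyers pay pb = 144 − 21 = 123; q' = -637 + 8·144 = 515.
Buyers' price falls by p* − pb = 138 − 123 = 15; sellers' price rises by ps − p* = 144 − 138 = 6.
So consumers capture 15/21 = 5/7 of each unit of subsidy.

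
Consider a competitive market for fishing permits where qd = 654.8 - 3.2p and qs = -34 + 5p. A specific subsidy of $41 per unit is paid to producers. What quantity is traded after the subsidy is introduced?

Pre-subsidy: 654.8 - 3.2p = -34 + 5p gives p* = 84, q* = 386.
With the subsidy, sellers receive ps = pb + 41 for each unit, where pb is the price buyers pay.
Supply in terms of pb becomes qs = -34 + 5(pb + 41) = 171 + 5pb. Setting this equal to demand: 654.8 - 3.2pb = 171 + 5pb, so pb = 59.
Sellers receive ps = 59 + 41 = 100; q' = 654.8 − 3.2·59 = 466.

q' = 466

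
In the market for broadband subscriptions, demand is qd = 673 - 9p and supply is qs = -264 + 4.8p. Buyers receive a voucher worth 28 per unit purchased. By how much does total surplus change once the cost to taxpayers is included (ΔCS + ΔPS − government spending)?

Pre-subsidy: 673 - 9p = -264 + 4.8p gives p* = 4685/69, q* = 1424/23.
With the rebate, buyers effectively pay pb = ps − 28, where ps is the price sellers receive.
Demand in terms of ps becomes qd = 673 − 9(ps − 28) = 925 - 9ps. Setting this equal to supply: 925 - 9ps = -264 + 4.8ps, so ps = 5945/69.
Buyers pay pb = 5945/69 − 28 = 4013/69; q' = -264 + 4.8·(5945/69) = 3440/23.
ΔCS = ½(1424/23 + 3440/23)(4685/69 − 4013/69) = 544768/529; ΔPS = ½(1424/23 + 3440/23)(5945/69 − 4685/69) = 1021440/529.
Government spending = 28 × 3440/23 = 96320/23.
Net change = 544768/529 + 1021440/529 − 96320/23 = -28224/23. The loss equals the DWL triangle ½·28·2016/23.

Net change in total surplus = -28224/23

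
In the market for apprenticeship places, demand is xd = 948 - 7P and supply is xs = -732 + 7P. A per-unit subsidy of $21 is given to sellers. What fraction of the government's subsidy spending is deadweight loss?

Pre-subsidy: 948 - 7P = -732 + 7P gives P* = 120, x* = 108.
With the subsidy, sellers receive Ps = Pb + 21 for each unit, where Pb is the price buyers pay.
Supply in terms of Pb becomes xs = -732 + 7(Pb + 21) = -585 + 7Pb. Setting this equal to demand: 948 - 7Pb = -585 + 7Pb, so Pb = 109.5.
Sellers receive Ps = 109.5 + 21 = 130.5; x' = 948 − 7·109.5 = 181.5.
ΔCS = ½(108 + 181.5)(120 − 109.5) = 1519.875; ΔPS = ½(108 + 181.5)(130.5 − 120) = 1519.875.
Government spending = 21 × 181.5 = 3811.5.
DWL = ½ × 21 × (181.5 − 108) = 771.75; fraction = 771.75 / 3811.5 = 49/242.

DWL / government spending = 49/242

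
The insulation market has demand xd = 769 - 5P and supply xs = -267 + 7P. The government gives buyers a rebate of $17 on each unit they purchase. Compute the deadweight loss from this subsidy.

Deadweight loss = 10115/24

Pre-subsidy: 769 - 5P = -267 + 7P gives P* = 259/3, x* = 1012/3.
With the rebate, buyers effectively pay Pb = Ps − 17, where Ps is the price sellers receive.
Demand in terms of Ps becomes xd = 769 − 5(Ps − 17) = 854 - 5Ps. Setting this equal to supply: 854 - 5Ps = -267 + 7Ps, so Ps = 1121/12.
Buyers pay Pb = 1121/12 − 17 = 917/12; x' = -267 + 7·(1121/12) = 4643/12.
The subsidy expands output by 4643/12 − 1012/3 = 595/12 past the efficient level; on those units the gap between marginal cost and willingness to pay runs from 0 up to 17.
DWL = ½ × 17 × 595/12 = 10115/24.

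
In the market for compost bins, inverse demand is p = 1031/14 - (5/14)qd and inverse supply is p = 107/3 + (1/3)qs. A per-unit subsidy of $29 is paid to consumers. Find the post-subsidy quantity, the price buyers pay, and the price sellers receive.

Pre-subsidy: 1031/14 - (5/14)q = 107/3 + (1/3)q gives q* = 55 and p* = 54.
With the rebate, buyers effectively pay pb = ps − 29, where ps is the price sellers receive.
On the curves, pb = 1031/14 - (5/14)q and ps = 107/3 + (1/3)q; the wedge ps − pb = 29 gives 107/3 + (1/3)q − (1031/14 - (5/14)q) = 29, so q' = 97.
Then pb = 1031/14 − (5/14)·97 = 39 and ps = 107/3 + (1/3)·97 = 68.

q' = 97; buyers pay $39; sellers receive $68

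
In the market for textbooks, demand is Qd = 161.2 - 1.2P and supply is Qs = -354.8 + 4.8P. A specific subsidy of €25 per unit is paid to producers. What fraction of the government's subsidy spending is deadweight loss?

DWL / government spending = 6/41

Pre-subsidy: 161.2 - 1.2P = -354.8 + 4.8P gives P* = 86, Q* = 58.
With the subsidy, sellers receive Ps = Pb + 25 for each unit, where Pb is the price buyers pay.
Supply in terms of Pb becomes Qs = -354.8 + 4.8(Pb + 25) = -234.8 + 4.8Pb. Setting this equal to demand: 161.2 - 1.2Pb = -234.8 + 4.8Pb, so Pb = 66.
Sellers receive Ps = 66 + 25 = 91; Q' = 161.2 − 1.2·66 = 82.
ΔCS = ½(58 + 82)(86 − 66) = 1400; ΔPS = ½(58 + 82)(91 − 86) = 350.
Government spending = 25 × 82 = 2050.
DWL = ½ × 25 × (82 − 58) = 300; fraction = 300 / 2050 = 6/41.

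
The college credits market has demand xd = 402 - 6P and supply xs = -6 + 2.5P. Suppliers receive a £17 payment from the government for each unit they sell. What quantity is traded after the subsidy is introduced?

Pre-subsidy: 402 - 6P = -6 + 2.5P gives P* = 48, x* = 114.
With the subsidy, sellers receive Ps = Pb + 17 for each unit, where Pb is the price buyers pay.
Supply in terms of Pb becomes xs = -6 + 2.5(Pb + 17) = 36.5 + 2.5Pb. Setting this equal to demand: 402 - 6Pb = 36.5 + 2.5Pb, so Pb = 43.
Sellers receive Ps = 43 + 17 = 60; x' = 402 − 6·43 = 144.

x' = 144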